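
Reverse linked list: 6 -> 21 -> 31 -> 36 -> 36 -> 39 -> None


Step 1: curr=6, set curr.next=prev(None) | reversed so far: 6
Step 2: curr=21, set curr.next=prev(6) | reversed so far: 21 -> 6
Step 3: curr=31, set curr.next=prev(21) | reversed so far: 31 -> 21 -> 6
Step 4: curr=36, set curr.next=prev(31) | reversed so far: 36 -> 31 -> 21 -> 6
Step 5: curr=36, set curr.next=prev(36) | reversed so far: 36 -> 36 -> 31 -> 21 -> 6
Step 6: curr=39, set curr.next=prev(36) | reversed so far: 39 -> 36 -> 36 -> 31 -> 21 -> 6

39 -> 36 -> 36 -> 31 -> 21 -> 6 -> None


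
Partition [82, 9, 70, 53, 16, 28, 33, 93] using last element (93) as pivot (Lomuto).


Pivot: 93
  82 <= 93: advance i (no swap)
  9 <= 93: advance i (no swap)
  70 <= 93: advance i (no swap)
  53 <= 93: advance i (no swap)
  16 <= 93: advance i (no swap)
  28 <= 93: advance i (no swap)
  33 <= 93: advance i (no swap)
Place pivot at 7: [82, 9, 70, 53, 16, 28, 33, 93]

Partitioned: [82, 9, 70, 53, 16, 28, 33, 93]


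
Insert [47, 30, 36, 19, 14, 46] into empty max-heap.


Insert 47: [47]
Insert 30: [47, 30]
Insert 36: [47, 30, 36]
Insert 19: [47, 30, 36, 19]
Insert 14: [47, 30, 36, 19, 14]
Insert 46: [47, 30, 46, 19, 14, 36]

Final heap: [47, 30, 46, 19, 14, 36]


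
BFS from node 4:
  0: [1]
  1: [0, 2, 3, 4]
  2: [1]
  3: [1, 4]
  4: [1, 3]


Visit 4, enqueue [1, 3]
Visit 1, enqueue [0, 2]
Visit 3, enqueue []
Visit 0, enqueue []
Visit 2, enqueue []

BFS order: [4, 1, 3, 0, 2]


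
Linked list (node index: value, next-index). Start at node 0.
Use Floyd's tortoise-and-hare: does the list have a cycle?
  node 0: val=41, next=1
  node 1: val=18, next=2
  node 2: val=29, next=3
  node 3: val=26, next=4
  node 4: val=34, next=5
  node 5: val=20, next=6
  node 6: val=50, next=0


Floyd's tortoise (slow, +1) and hare (fast, +2):
  init: slow=0, fast=0
  step 1: slow=1, fast=2
  step 2: slow=2, fast=4
  step 3: slow=3, fast=6
  step 4: slow=4, fast=1
  step 5: slow=5, fast=3
  step 6: slow=6, fast=5
  step 7: slow=0, fast=0
  slow == fast at node 0: cycle detected

Cycle: yes


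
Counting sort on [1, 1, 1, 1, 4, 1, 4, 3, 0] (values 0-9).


Input: [1, 1, 1, 1, 4, 1, 4, 3, 0]
Counts: [1, 5, 0, 1, 2, 0, 0, 0, 0, 0]

Sorted: [0, 1, 1, 1, 1, 1, 3, 4, 4]


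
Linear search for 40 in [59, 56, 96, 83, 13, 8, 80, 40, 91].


i=0: 59!=40
i=1: 56!=40
i=2: 96!=40
i=3: 83!=40
i=4: 13!=40
i=5: 8!=40
i=6: 80!=40
i=7: 40==40 found!

Found at 7, 8 comps


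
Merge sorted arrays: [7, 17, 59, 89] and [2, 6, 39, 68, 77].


Take 2 from B
Take 6 from B
Take 7 from A
Take 17 from A
Take 39 from B
Take 59 from A
Take 68 from B
Take 77 from B

Merged: [2, 6, 7, 17, 39, 59, 68, 77, 89]


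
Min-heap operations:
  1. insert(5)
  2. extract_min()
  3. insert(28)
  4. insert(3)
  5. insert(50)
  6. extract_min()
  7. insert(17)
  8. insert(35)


insert(5) -> [5]
extract_min()->5, []
insert(28) -> [28]
insert(3) -> [3, 28]
insert(50) -> [3, 28, 50]
extract_min()->3, [28, 50]
insert(17) -> [17, 50, 28]
insert(35) -> [17, 35, 28, 50]

Final heap: [17, 35, 28, 50]


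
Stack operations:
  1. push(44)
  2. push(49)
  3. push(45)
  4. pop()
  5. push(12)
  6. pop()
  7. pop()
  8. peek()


push(44) -> [44]
push(49) -> [44, 49]
push(45) -> [44, 49, 45]
pop()->45, [44, 49]
push(12) -> [44, 49, 12]
pop()->12, [44, 49]
pop()->49, [44]
peek()->44

Final stack: [44]


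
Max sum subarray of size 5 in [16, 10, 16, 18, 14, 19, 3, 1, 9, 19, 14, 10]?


[0:5]: 74
[1:6]: 77
[2:7]: 70
[3:8]: 55
[4:9]: 46
[5:10]: 51
[6:11]: 46
[7:12]: 53

Max: 77 at [1:6]


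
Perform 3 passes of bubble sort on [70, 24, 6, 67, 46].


Initial: [70, 24, 6, 67, 46]
Pass 1: [24, 6, 67, 46, 70] (4 swaps)
Pass 2: [6, 24, 46, 67, 70] (2 swaps)
Pass 3: [6, 24, 46, 67, 70] (0 swaps)

After 3 passes: [6, 24, 46, 67, 70]


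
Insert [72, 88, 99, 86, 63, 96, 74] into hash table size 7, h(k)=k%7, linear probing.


Insert 72: h=2 -> slot 2
Insert 88: h=4 -> slot 4
Insert 99: h=1 -> slot 1
Insert 86: h=2, 1 probes -> slot 3
Insert 63: h=0 -> slot 0
Insert 96: h=5 -> slot 5
Insert 74: h=4, 2 probes -> slot 6

Table: [63, 99, 72, 86, 88, 96, 74]


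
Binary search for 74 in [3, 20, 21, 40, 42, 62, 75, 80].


Step 1: lo=0, hi=7, mid=3, val=40
Step 2: lo=4, hi=7, mid=5, val=62
Step 3: lo=6, hi=7, mid=6, val=75

Not found


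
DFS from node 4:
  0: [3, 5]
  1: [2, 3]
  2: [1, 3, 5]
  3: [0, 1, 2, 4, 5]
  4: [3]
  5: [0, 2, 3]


Visit 4, push [3]
Visit 3, push [5, 2, 1, 0]
Visit 0, push [5]
Visit 5, push [2]
Visit 2, push [1]
Visit 1, push []

DFS order: [4, 3, 0, 5, 2, 1]


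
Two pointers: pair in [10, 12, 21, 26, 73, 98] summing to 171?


lo=0(10)+hi=5(98)=108
lo=1(12)+hi=5(98)=110
lo=2(21)+hi=5(98)=119
lo=3(26)+hi=5(98)=124
lo=4(73)+hi=5(98)=171

Yes: 73+98=171


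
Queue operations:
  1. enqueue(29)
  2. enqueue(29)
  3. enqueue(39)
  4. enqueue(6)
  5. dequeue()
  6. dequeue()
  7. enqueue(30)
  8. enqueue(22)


enqueue(29) -> [29]
enqueue(29) -> [29, 29]
enqueue(39) -> [29, 29, 39]
enqueue(6) -> [29, 29, 39, 6]
dequeue()->29, [29, 39, 6]
dequeue()->29, [39, 6]
enqueue(30) -> [39, 6, 30]
enqueue(22) -> [39, 6, 30, 22]

Final queue: [39, 6, 30, 22]


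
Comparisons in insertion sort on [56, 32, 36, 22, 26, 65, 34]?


Algorithm: insertion sort
Input: [56, 32, 36, 22, 26, 65, 34]
Sorted: [22, 26, 32, 34, 36, 56, 65]

15


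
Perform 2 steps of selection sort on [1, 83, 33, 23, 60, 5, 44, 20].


Initial: [1, 83, 33, 23, 60, 5, 44, 20]
Step 1: min=1 at 0
  Swap: [1, 83, 33, 23, 60, 5, 44, 20]
Step 2: min=5 at 5
  Swap: [1, 5, 33, 23, 60, 83, 44, 20]

After 2 steps: [1, 5, 33, 23, 60, 83, 44, 20]


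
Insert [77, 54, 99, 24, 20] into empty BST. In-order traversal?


Insert 77: root
Insert 54: L from 77
Insert 99: R from 77
Insert 24: L from 77 -> L from 54
Insert 20: L from 77 -> L from 54 -> L from 24

In-order: [20, 24, 54, 77, 99]


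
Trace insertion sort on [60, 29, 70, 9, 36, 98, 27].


Initial: [60, 29, 70, 9, 36, 98, 27]
Insert 29: [29, 60, 70, 9, 36, 98, 27]
Insert 70: [29, 60, 70, 9, 36, 98, 27]
Insert 9: [9, 29, 60, 70, 36, 98, 27]
Insert 36: [9, 29, 36, 60, 70, 98, 27]
Insert 98: [9, 29, 36, 60, 70, 98, 27]
Insert 27: [9, 27, 29, 36, 60, 70, 98]

Sorted: [9, 27, 29, 36, 60, 70, 98]


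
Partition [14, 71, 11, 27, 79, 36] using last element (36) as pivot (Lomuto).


Pivot: 36
  14 <= 36: advance i (no swap)
  11 <= 36: swap -> [14, 11, 71, 27, 79, 36]
  27 <= 36: swap -> [14, 11, 27, 71, 79, 36]
Place pivot at 3: [14, 11, 27, 36, 79, 71]

Partitioned: [14, 11, 27, 36, 79, 71]


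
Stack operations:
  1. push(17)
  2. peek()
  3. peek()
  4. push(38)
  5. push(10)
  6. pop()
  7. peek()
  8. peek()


push(17) -> [17]
peek()->17
peek()->17
push(38) -> [17, 38]
push(10) -> [17, 38, 10]
pop()->10, [17, 38]
peek()->38
peek()->38

Final stack: [17, 38]


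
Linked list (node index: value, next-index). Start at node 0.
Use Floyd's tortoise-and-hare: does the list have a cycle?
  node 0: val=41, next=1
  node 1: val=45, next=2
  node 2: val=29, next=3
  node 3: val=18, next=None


Floyd's tortoise (slow, +1) and hare (fast, +2):
  init: slow=0, fast=0
  step 1: slow=1, fast=2
  step 2: fast 2->3->None, no cycle

Cycle: no


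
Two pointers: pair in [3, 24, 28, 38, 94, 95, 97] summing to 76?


lo=0(3)+hi=6(97)=100
lo=0(3)+hi=5(95)=98
lo=0(3)+hi=4(94)=97
lo=0(3)+hi=3(38)=41
lo=1(24)+hi=3(38)=62
lo=2(28)+hi=3(38)=66

No pair found


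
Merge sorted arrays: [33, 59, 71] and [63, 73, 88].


Take 33 from A
Take 59 from A
Take 63 from B
Take 71 from A

Merged: [33, 59, 63, 71, 73, 88]


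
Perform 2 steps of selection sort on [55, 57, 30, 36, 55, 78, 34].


Initial: [55, 57, 30, 36, 55, 78, 34]
Step 1: min=30 at 2
  Swap: [30, 57, 55, 36, 55, 78, 34]
Step 2: min=34 at 6
  Swap: [30, 34, 55, 36, 55, 78, 57]

After 2 steps: [30, 34, 55, 36, 55, 78, 57]


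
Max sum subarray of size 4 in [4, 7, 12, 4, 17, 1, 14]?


[0:4]: 27
[1:5]: 40
[2:6]: 34
[3:7]: 36

Max: 40 at [1:5]


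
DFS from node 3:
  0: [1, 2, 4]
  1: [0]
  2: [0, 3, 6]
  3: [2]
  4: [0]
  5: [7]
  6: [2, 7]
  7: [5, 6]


Visit 3, push [2]
Visit 2, push [6, 0]
Visit 0, push [4, 1]
Visit 1, push []
Visit 4, push []
Visit 6, push [7]
Visit 7, push [5]
Visit 5, push []

DFS order: [3, 2, 0, 1, 4, 6, 7, 5]


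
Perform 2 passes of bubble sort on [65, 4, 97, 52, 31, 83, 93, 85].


Initial: [65, 4, 97, 52, 31, 83, 93, 85]
Pass 1: [4, 65, 52, 31, 83, 93, 85, 97] (6 swaps)
Pass 2: [4, 52, 31, 65, 83, 85, 93, 97] (3 swaps)

After 2 passes: [4, 52, 31, 65, 83, 85, 93, 97]


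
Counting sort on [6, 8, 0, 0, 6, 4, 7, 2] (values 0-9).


Input: [6, 8, 0, 0, 6, 4, 7, 2]
Counts: [2, 0, 1, 0, 1, 0, 2, 1, 1, 0]

Sorted: [0, 0, 2, 4, 6, 6, 7, 8]


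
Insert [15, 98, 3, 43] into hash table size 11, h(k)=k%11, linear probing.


Insert 15: h=4 -> slot 4
Insert 98: h=10 -> slot 10
Insert 3: h=3 -> slot 3
Insert 43: h=10, 1 probes -> slot 0

Table: [43, None, None, 3, 15, None, None, None, None, None, 98]


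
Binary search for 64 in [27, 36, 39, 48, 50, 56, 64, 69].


Step 1: lo=0, hi=7, mid=3, val=48
Step 2: lo=4, hi=7, mid=5, val=56
Step 3: lo=6, hi=7, mid=6, val=64

Found at index 6


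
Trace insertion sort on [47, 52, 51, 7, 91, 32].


Initial: [47, 52, 51, 7, 91, 32]
Insert 52: [47, 52, 51, 7, 91, 32]
Insert 51: [47, 51, 52, 7, 91, 32]
Insert 7: [7, 47, 51, 52, 91, 32]
Insert 91: [7, 47, 51, 52, 91, 32]
Insert 32: [7, 32, 47, 51, 52, 91]

Sorted: [7, 32, 47, 51, 52, 91]


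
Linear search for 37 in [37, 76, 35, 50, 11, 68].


i=0: 37==37 found!

Found at 0, 1 comps


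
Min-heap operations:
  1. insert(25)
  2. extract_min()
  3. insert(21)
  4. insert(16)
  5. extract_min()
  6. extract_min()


insert(25) -> [25]
extract_min()->25, []
insert(21) -> [21]
insert(16) -> [16, 21]
extract_min()->16, [21]
extract_min()->21, []

Final heap: []


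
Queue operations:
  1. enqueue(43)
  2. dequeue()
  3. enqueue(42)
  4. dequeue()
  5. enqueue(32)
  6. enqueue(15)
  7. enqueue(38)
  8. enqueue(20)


enqueue(43) -> [43]
dequeue()->43, []
enqueue(42) -> [42]
dequeue()->42, []
enqueue(32) -> [32]
enqueue(15) -> [32, 15]
enqueue(38) -> [32, 15, 38]
enqueue(20) -> [32, 15, 38, 20]

Final queue: [32, 15, 38, 20]


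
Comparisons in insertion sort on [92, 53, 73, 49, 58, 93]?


Algorithm: insertion sort
Input: [92, 53, 73, 49, 58, 93]
Sorted: [49, 53, 58, 73, 92, 93]

10


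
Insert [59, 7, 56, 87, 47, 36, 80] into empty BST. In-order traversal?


Insert 59: root
Insert 7: L from 59
Insert 56: L from 59 -> R from 7
Insert 87: R from 59
Insert 47: L from 59 -> R from 7 -> L from 56
Insert 36: L from 59 -> R from 7 -> L from 56 -> L from 47
Insert 80: R from 59 -> L from 87

In-order: [7, 36, 47, 56, 59, 80, 87]


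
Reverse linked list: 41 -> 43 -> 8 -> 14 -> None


Step 1: curr=41, set curr.next=prev(None) | reversed so far: 41
Step 2: curr=43, set curr.next=prev(41) | reversed so far: 43 -> 41
Step 3: curr=8, set curr.next=prev(43) | reversed so far: 8 -> 43 -> 41
Step 4: curr=14, set curr.next=prev(8) | reversed so far: 14 -> 8 -> 43 -> 41

14 -> 8 -> 43 -> 41 -> None


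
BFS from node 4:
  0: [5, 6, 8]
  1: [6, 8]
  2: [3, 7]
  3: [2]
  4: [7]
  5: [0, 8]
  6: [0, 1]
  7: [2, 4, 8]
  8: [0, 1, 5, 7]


Visit 4, enqueue [7]
Visit 7, enqueue [2, 8]
Visit 2, enqueue [3]
Visit 8, enqueue [0, 1, 5]
Visit 3, enqueue []
Visit 0, enqueue [6]
Visit 1, enqueue []
Visit 5, enqueue []
Visit 6, enqueue []

BFS order: [4, 7, 2, 8, 3, 0, 1, 5, 6]


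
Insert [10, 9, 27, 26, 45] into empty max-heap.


Insert 10: [10]
Insert 9: [10, 9]
Insert 27: [27, 9, 10]
Insert 26: [27, 26, 10, 9]
Insert 45: [45, 27, 10, 9, 26]

Final heap: [45, 27, 10, 9, 26]


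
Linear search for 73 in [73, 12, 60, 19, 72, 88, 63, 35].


i=0: 73==73 found!

Found at 0, 1 comps


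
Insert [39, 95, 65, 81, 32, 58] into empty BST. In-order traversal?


Insert 39: root
Insert 95: R from 39
Insert 65: R from 39 -> L from 95
Insert 81: R from 39 -> L from 95 -> R from 65
Insert 32: L from 39
Insert 58: R from 39 -> L from 95 -> L from 65

In-order: [32, 39, 58, 65, 81, 95]


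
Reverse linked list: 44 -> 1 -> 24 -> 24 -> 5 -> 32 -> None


Step 1: curr=44, set curr.next=prev(None) | reversed so far: 44
Step 2: curr=1, set curr.next=prev(44) | reversed so far: 1 -> 44
Step 3: curr=24, set curr.next=prev(1) | reversed so far: 24 -> 1 -> 44
Step 4: curr=24, set curr.next=prev(24) | reversed so far: 24 -> 24 -> 1 -> 44
Step 5: curr=5, set curr.next=prev(24) | reversed so far: 5 -> 24 -> 24 -> 1 -> 44
Step 6: curr=32, set curr.next=prev(5) | reversed so far: 32 -> 5 -> 24 -> 24 -> 1 -> 44

32 -> 5 -> 24 -> 24 -> 1 -> 44 -> None


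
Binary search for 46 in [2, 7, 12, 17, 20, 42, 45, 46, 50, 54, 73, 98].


Step 1: lo=0, hi=11, mid=5, val=42
Step 2: lo=6, hi=11, mid=8, val=50
Step 3: lo=6, hi=7, mid=6, val=45
Step 4: lo=7, hi=7, mid=7, val=46

Found at index 7


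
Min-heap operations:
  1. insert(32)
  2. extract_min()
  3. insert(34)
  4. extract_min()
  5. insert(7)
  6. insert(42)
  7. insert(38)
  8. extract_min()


insert(32) -> [32]
extract_min()->32, []
insert(34) -> [34]
extract_min()->34, []
insert(7) -> [7]
insert(42) -> [7, 42]
insert(38) -> [7, 42, 38]
extract_min()->7, [38, 42]

Final heap: [38, 42]


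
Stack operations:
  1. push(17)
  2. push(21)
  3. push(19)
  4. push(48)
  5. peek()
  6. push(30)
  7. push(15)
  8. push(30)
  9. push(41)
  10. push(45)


push(17) -> [17]
push(21) -> [17, 21]
push(19) -> [17, 21, 19]
push(48) -> [17, 21, 19, 48]
peek()->48
push(30) -> [17, 21, 19, 48, 30]
push(15) -> [17, 21, 19, 48, 30, 15]
push(30) -> [17, 21, 19, 48, 30, 15, 30]
push(41) -> [17, 21, 19, 48, 30, 15, 30, 41]
push(45) -> [17, 21, 19, 48, 30, 15, 30, 41, 45]

Final stack: [17, 21, 19, 48, 30, 15, 30, 41, 45]


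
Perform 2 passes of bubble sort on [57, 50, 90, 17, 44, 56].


Initial: [57, 50, 90, 17, 44, 56]
Pass 1: [50, 57, 17, 44, 56, 90] (4 swaps)
Pass 2: [50, 17, 44, 56, 57, 90] (3 swaps)

After 2 passes: [50, 17, 44, 56, 57, 90]


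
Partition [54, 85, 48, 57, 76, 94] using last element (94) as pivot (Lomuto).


Pivot: 94
  54 <= 94: advance i (no swap)
  85 <= 94: advance i (no swap)
  48 <= 94: advance i (no swap)
  57 <= 94: advance i (no swap)
  76 <= 94: advance i (no swap)
Place pivot at 5: [54, 85, 48, 57, 76, 94]

Partitioned: [54, 85, 48, 57, 76, 94]


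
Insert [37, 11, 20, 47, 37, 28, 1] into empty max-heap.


Insert 37: [37]
Insert 11: [37, 11]
Insert 20: [37, 11, 20]
Insert 47: [47, 37, 20, 11]
Insert 37: [47, 37, 20, 11, 37]
Insert 28: [47, 37, 28, 11, 37, 20]
Insert 1: [47, 37, 28, 11, 37, 20, 1]

Final heap: [47, 37, 28, 11, 37, 20, 1]


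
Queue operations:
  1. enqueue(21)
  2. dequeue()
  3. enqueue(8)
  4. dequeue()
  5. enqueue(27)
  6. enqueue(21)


enqueue(21) -> [21]
dequeue()->21, []
enqueue(8) -> [8]
dequeue()->8, []
enqueue(27) -> [27]
enqueue(21) -> [27, 21]

Final queue: [27, 21]


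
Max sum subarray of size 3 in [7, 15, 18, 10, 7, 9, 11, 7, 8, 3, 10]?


[0:3]: 40
[1:4]: 43
[2:5]: 35
[3:6]: 26
[4:7]: 27
[5:8]: 27
[6:9]: 26
[7:10]: 18
[8:11]: 21

Max: 43 at [1:4]


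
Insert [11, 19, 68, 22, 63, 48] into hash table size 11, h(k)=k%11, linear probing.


Insert 11: h=0 -> slot 0
Insert 19: h=8 -> slot 8
Insert 68: h=2 -> slot 2
Insert 22: h=0, 1 probes -> slot 1
Insert 63: h=8, 1 probes -> slot 9
Insert 48: h=4 -> slot 4

Table: [11, 22, 68, None, 48, None, None, None, 19, 63, None]


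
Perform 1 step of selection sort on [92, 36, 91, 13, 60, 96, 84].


Initial: [92, 36, 91, 13, 60, 96, 84]
Step 1: min=13 at 3
  Swap: [13, 36, 91, 92, 60, 96, 84]

After 1 step: [13, 36, 91, 92, 60, 96, 84]


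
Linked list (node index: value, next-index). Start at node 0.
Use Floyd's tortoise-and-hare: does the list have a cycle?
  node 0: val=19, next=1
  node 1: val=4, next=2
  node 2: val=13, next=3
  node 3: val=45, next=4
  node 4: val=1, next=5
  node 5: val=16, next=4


Floyd's tortoise (slow, +1) and hare (fast, +2):
  init: slow=0, fast=0
  step 1: slow=1, fast=2
  step 2: slow=2, fast=4
  step 3: slow=3, fast=4
  step 4: slow=4, fast=4
  slow == fast at node 4: cycle detected

Cycle: yes


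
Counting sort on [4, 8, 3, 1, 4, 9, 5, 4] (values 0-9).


Input: [4, 8, 3, 1, 4, 9, 5, 4]
Counts: [0, 1, 0, 1, 3, 1, 0, 0, 1, 1]

Sorted: [1, 3, 4, 4, 4, 5, 8, 9]


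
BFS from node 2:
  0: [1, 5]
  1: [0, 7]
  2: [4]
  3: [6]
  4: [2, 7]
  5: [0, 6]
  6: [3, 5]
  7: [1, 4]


Visit 2, enqueue [4]
Visit 4, enqueue [7]
Visit 7, enqueue [1]
Visit 1, enqueue [0]
Visit 0, enqueue [5]
Visit 5, enqueue [6]
Visit 6, enqueue [3]
Visit 3, enqueue []

BFS order: [2, 4, 7, 1, 0, 5, 6, 3]


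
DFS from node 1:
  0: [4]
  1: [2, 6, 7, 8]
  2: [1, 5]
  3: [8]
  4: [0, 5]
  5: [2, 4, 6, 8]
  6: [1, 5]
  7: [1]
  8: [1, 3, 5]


Visit 1, push [8, 7, 6, 2]
Visit 2, push [5]
Visit 5, push [8, 6, 4]
Visit 4, push [0]
Visit 0, push []
Visit 6, push []
Visit 8, push [3]
Visit 3, push []
Visit 7, push []

DFS order: [1, 2, 5, 4, 0, 6, 8, 3, 7]


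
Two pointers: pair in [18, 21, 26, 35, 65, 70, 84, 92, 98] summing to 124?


lo=0(18)+hi=8(98)=116
lo=1(21)+hi=8(98)=119
lo=2(26)+hi=8(98)=124

Yes: 26+98=124


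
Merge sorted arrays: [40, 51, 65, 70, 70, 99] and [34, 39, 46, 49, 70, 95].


Take 34 from B
Take 39 from B
Take 40 from A
Take 46 from B
Take 49 from B
Take 51 from A
Take 65 from A
Take 70 from A
Take 70 from A
Take 70 from B
Take 95 from B

Merged: [34, 39, 40, 46, 49, 51, 65, 70, 70, 70, 95, 99]


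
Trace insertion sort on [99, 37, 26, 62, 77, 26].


Initial: [99, 37, 26, 62, 77, 26]
Insert 37: [37, 99, 26, 62, 77, 26]
Insert 26: [26, 37, 99, 62, 77, 26]
Insert 62: [26, 37, 62, 99, 77, 26]
Insert 77: [26, 37, 62, 77, 99, 26]
Insert 26: [26, 26, 37, 62, 77, 99]

Sorted: [26, 26, 37, 62, 77, 99]


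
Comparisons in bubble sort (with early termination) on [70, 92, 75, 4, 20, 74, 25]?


Algorithm: bubble sort (with early termination)
Input: [70, 92, 75, 4, 20, 74, 25]
Sorted: [4, 20, 25, 70, 74, 75, 92]

20


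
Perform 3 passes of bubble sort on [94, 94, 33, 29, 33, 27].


Initial: [94, 94, 33, 29, 33, 27]
Pass 1: [94, 33, 29, 33, 27, 94] (4 swaps)
Pass 2: [33, 29, 33, 27, 94, 94] (4 swaps)
Pass 3: [29, 33, 27, 33, 94, 94] (2 swaps)

After 3 passes: [29, 33, 27, 33, 94, 94]


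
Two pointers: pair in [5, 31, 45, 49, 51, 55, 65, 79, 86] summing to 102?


lo=0(5)+hi=8(86)=91
lo=1(31)+hi=8(86)=117
lo=1(31)+hi=7(79)=110
lo=1(31)+hi=6(65)=96
lo=2(45)+hi=6(65)=110
lo=2(45)+hi=5(55)=100
lo=3(49)+hi=5(55)=104
lo=3(49)+hi=4(51)=100

No pair found


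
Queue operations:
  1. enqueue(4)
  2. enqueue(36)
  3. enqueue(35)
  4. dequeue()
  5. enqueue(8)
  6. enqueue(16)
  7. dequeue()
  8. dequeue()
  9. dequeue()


enqueue(4) -> [4]
enqueue(36) -> [4, 36]
enqueue(35) -> [4, 36, 35]
dequeue()->4, [36, 35]
enqueue(8) -> [36, 35, 8]
enqueue(16) -> [36, 35, 8, 16]
dequeue()->36, [35, 8, 16]
dequeue()->35, [8, 16]
dequeue()->8, [16]

Final queue: [16]


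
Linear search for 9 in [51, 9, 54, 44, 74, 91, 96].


i=0: 51!=9
i=1: 9==9 found!

Found at 1, 2 comps


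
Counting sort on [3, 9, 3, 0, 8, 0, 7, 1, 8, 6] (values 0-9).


Input: [3, 9, 3, 0, 8, 0, 7, 1, 8, 6]
Counts: [2, 1, 0, 2, 0, 0, 1, 1, 2, 1]

Sorted: [0, 0, 1, 3, 3, 6, 7, 8, 8, 9]


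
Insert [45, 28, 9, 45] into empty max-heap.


Insert 45: [45]
Insert 28: [45, 28]
Insert 9: [45, 28, 9]
Insert 45: [45, 45, 9, 28]

Final heap: [45, 45, 9, 28]


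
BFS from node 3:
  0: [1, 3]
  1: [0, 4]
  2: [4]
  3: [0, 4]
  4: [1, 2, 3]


Visit 3, enqueue [0, 4]
Visit 0, enqueue [1]
Visit 4, enqueue [2]
Visit 1, enqueue []
Visit 2, enqueue []

BFS order: [3, 0, 4, 1, 2]


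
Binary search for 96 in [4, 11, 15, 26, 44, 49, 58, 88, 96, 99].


Step 1: lo=0, hi=9, mid=4, val=44
Step 2: lo=5, hi=9, mid=7, val=88
Step 3: lo=8, hi=9, mid=8, val=96

Found at index 8


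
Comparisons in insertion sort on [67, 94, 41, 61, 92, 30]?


Algorithm: insertion sort
Input: [67, 94, 41, 61, 92, 30]
Sorted: [30, 41, 61, 67, 92, 94]

13


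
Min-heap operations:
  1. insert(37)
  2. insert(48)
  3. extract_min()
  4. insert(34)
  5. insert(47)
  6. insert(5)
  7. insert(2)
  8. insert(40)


insert(37) -> [37]
insert(48) -> [37, 48]
extract_min()->37, [48]
insert(34) -> [34, 48]
insert(47) -> [34, 48, 47]
insert(5) -> [5, 34, 47, 48]
insert(2) -> [2, 5, 47, 48, 34]
insert(40) -> [2, 5, 40, 48, 34, 47]

Final heap: [2, 5, 40, 48, 34, 47]


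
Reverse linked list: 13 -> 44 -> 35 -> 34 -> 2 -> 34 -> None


Step 1: curr=13, set curr.next=prev(None) | reversed so far: 13
Step 2: curr=44, set curr.next=prev(13) | reversed so far: 44 -> 13
Step 3: curr=35, set curr.next=prev(44) | reversed so far: 35 -> 44 -> 13
Step 4: curr=34, set curr.next=prev(35) | reversed so far: 34 -> 35 -> 44 -> 13
Step 5: curr=2, set curr.next=prev(34) | reversed so far: 2 -> 34 -> 35 -> 44 -> 13
Step 6: curr=34, set curr.next=prev(2) | reversed so far: 34 -> 2 -> 34 -> 35 -> 44 -> 13

34 -> 2 -> 34 -> 35 -> 44 -> 13 -> None


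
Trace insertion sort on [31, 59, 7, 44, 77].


Initial: [31, 59, 7, 44, 77]
Insert 59: [31, 59, 7, 44, 77]
Insert 7: [7, 31, 59, 44, 77]
Insert 44: [7, 31, 44, 59, 77]
Insert 77: [7, 31, 44, 59, 77]

Sorted: [7, 31, 44, 59, 77]


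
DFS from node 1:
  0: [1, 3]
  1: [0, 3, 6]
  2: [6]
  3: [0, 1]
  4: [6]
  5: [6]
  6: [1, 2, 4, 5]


Visit 1, push [6, 3, 0]
Visit 0, push [3]
Visit 3, push []
Visit 6, push [5, 4, 2]
Visit 2, push []
Visit 4, push []
Visit 5, push []

DFS order: [1, 0, 3, 6, 2, 4, 5]


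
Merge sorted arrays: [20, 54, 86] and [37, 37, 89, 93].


Take 20 from A
Take 37 from B
Take 37 from B
Take 54 from A
Take 86 from A

Merged: [20, 37, 37, 54, 86, 89, 93]


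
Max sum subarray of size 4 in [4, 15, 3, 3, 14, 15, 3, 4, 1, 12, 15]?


[0:4]: 25
[1:5]: 35
[2:6]: 35
[3:7]: 35
[4:8]: 36
[5:9]: 23
[6:10]: 20
[7:11]: 32

Max: 36 at [4:8]


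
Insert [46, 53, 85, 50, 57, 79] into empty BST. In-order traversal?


Insert 46: root
Insert 53: R from 46
Insert 85: R from 46 -> R from 53
Insert 50: R from 46 -> L from 53
Insert 57: R from 46 -> R from 53 -> L from 85
Insert 79: R from 46 -> R from 53 -> L from 85 -> R from 57

In-order: [46, 50, 53, 57, 79, 85]


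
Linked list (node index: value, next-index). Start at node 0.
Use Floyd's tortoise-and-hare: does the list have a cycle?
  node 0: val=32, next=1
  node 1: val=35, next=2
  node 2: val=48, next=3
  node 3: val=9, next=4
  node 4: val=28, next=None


Floyd's tortoise (slow, +1) and hare (fast, +2):
  init: slow=0, fast=0
  step 1: slow=1, fast=2
  step 2: slow=2, fast=4
  step 3: fast -> None, no cycle

Cycle: no


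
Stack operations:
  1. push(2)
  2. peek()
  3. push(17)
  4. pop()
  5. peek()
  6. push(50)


push(2) -> [2]
peek()->2
push(17) -> [2, 17]
pop()->17, [2]
peek()->2
push(50) -> [2, 50]

Final stack: [2, 50]


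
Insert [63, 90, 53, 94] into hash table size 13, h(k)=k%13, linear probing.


Insert 63: h=11 -> slot 11
Insert 90: h=12 -> slot 12
Insert 53: h=1 -> slot 1
Insert 94: h=3 -> slot 3

Table: [None, 53, None, 94, None, None, None, None, None, None, None, 63, 90]


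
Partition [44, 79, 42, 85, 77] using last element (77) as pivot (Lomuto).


Pivot: 77
  44 <= 77: advance i (no swap)
  42 <= 77: swap -> [44, 42, 79, 85, 77]
Place pivot at 2: [44, 42, 77, 85, 79]

Partitioned: [44, 42, 77, 85, 79]


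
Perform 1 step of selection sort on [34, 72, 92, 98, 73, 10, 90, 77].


Initial: [34, 72, 92, 98, 73, 10, 90, 77]
Step 1: min=10 at 5
  Swap: [10, 72, 92, 98, 73, 34, 90, 77]

After 1 step: [10, 72, 92, 98, 73, 34, 90, 77]


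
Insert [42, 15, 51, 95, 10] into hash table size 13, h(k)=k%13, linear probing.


Insert 42: h=3 -> slot 3
Insert 15: h=2 -> slot 2
Insert 51: h=12 -> slot 12
Insert 95: h=4 -> slot 4
Insert 10: h=10 -> slot 10

Table: [None, None, 15, 42, 95, None, None, None, None, None, 10, None, 51]


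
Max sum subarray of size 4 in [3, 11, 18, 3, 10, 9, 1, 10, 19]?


[0:4]: 35
[1:5]: 42
[2:6]: 40
[3:7]: 23
[4:8]: 30
[5:9]: 39

Max: 42 at [1:5]


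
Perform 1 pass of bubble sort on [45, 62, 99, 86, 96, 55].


Initial: [45, 62, 99, 86, 96, 55]
Pass 1: [45, 62, 86, 96, 55, 99] (3 swaps)

After 1 pass: [45, 62, 86, 96, 55, 99]


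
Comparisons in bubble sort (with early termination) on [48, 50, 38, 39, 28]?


Algorithm: bubble sort (with early termination)
Input: [48, 50, 38, 39, 28]
Sorted: [28, 38, 39, 48, 50]

10


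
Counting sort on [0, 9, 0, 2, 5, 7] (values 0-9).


Input: [0, 9, 0, 2, 5, 7]
Counts: [2, 0, 1, 0, 0, 1, 0, 1, 0, 1]

Sorted: [0, 0, 2, 5, 7, 9]


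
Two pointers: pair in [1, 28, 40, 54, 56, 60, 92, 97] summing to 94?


lo=0(1)+hi=7(97)=98
lo=0(1)+hi=6(92)=93
lo=1(28)+hi=6(92)=120
lo=1(28)+hi=5(60)=88
lo=2(40)+hi=5(60)=100
lo=2(40)+hi=4(56)=96
lo=2(40)+hi=3(54)=94

Yes: 40+54=94


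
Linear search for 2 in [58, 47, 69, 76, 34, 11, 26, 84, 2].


i=0: 58!=2
i=1: 47!=2
i=2: 69!=2
i=3: 76!=2
i=4: 34!=2
i=5: 11!=2
i=6: 26!=2
i=7: 84!=2
i=8: 2==2 found!

Found at 8, 9 comps


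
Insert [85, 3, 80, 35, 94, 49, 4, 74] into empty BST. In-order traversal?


Insert 85: root
Insert 3: L from 85
Insert 80: L from 85 -> R from 3
Insert 35: L from 85 -> R from 3 -> L from 80
Insert 94: R from 85
Insert 49: L from 85 -> R from 3 -> L from 80 -> R from 35
Insert 4: L from 85 -> R from 3 -> L from 80 -> L from 35
Insert 74: L from 85 -> R from 3 -> L from 80 -> R from 35 -> R from 49

In-order: [3, 4, 35, 49, 74, 80, 85, 94]


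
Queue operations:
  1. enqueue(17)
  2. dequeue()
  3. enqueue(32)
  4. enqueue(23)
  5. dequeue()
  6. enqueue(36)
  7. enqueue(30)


enqueue(17) -> [17]
dequeue()->17, []
enqueue(32) -> [32]
enqueue(23) -> [32, 23]
dequeue()->32, [23]
enqueue(36) -> [23, 36]
enqueue(30) -> [23, 36, 30]

Final queue: [23, 36, 30]


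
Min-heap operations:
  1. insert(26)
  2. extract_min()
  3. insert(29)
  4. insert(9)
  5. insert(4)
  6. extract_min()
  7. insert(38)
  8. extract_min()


insert(26) -> [26]
extract_min()->26, []
insert(29) -> [29]
insert(9) -> [9, 29]
insert(4) -> [4, 29, 9]
extract_min()->4, [9, 29]
insert(38) -> [9, 29, 38]
extract_min()->9, [29, 38]

Final heap: [29, 38]


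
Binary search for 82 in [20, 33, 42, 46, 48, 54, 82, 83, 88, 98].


Step 1: lo=0, hi=9, mid=4, val=48
Step 2: lo=5, hi=9, mid=7, val=83
Step 3: lo=5, hi=6, mid=5, val=54
Step 4: lo=6, hi=6, mid=6, val=82

Found at index 6


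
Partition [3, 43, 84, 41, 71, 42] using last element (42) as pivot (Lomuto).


Pivot: 42
  3 <= 42: advance i (no swap)
  41 <= 42: swap -> [3, 41, 84, 43, 71, 42]
Place pivot at 2: [3, 41, 42, 43, 71, 84]

Partitioned: [3, 41, 42, 43, 71, 84]


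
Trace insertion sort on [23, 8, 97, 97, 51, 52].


Initial: [23, 8, 97, 97, 51, 52]
Insert 8: [8, 23, 97, 97, 51, 52]
Insert 97: [8, 23, 97, 97, 51, 52]
Insert 97: [8, 23, 97, 97, 51, 52]
Insert 51: [8, 23, 51, 97, 97, 52]
Insert 52: [8, 23, 51, 52, 97, 97]

Sorted: [8, 23, 51, 52, 97, 97]


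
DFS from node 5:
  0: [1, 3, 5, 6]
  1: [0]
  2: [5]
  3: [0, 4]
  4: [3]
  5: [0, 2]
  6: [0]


Visit 5, push [2, 0]
Visit 0, push [6, 3, 1]
Visit 1, push []
Visit 3, push [4]
Visit 4, push []
Visit 6, push []
Visit 2, push []

DFS order: [5, 0, 1, 3, 4, 6, 2]


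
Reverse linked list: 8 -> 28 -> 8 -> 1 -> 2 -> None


Step 1: curr=8, set curr.next=prev(None) | reversed so far: 8
Step 2: curr=28, set curr.next=prev(8) | reversed so far: 28 -> 8
Step 3: curr=8, set curr.next=prev(28) | reversed so far: 8 -> 28 -> 8
Step 4: curr=1, set curr.next=prev(8) | reversed so far: 1 -> 8 -> 28 -> 8
Step 5: curr=2, set curr.next=prev(1) | reversed so far: 2 -> 1 -> 8 -> 28 -> 8

2 -> 1 -> 8 -> 28 -> 8 -> None


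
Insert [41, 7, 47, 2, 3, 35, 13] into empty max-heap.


Insert 41: [41]
Insert 7: [41, 7]
Insert 47: [47, 7, 41]
Insert 2: [47, 7, 41, 2]
Insert 3: [47, 7, 41, 2, 3]
Insert 35: [47, 7, 41, 2, 3, 35]
Insert 13: [47, 7, 41, 2, 3, 35, 13]

Final heap: [47, 7, 41, 2, 3, 35, 13]


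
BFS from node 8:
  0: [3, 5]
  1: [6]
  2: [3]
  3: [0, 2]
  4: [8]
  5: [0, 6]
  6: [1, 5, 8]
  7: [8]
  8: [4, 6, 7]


Visit 8, enqueue [4, 6, 7]
Visit 4, enqueue []
Visit 6, enqueue [1, 5]
Visit 7, enqueue []
Visit 1, enqueue []
Visit 5, enqueue [0]
Visit 0, enqueue [3]
Visit 3, enqueue [2]
Visit 2, enqueue []

BFS order: [8, 4, 6, 7, 1, 5, 0, 3, 2]


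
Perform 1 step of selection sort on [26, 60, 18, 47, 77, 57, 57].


Initial: [26, 60, 18, 47, 77, 57, 57]
Step 1: min=18 at 2
  Swap: [18, 60, 26, 47, 77, 57, 57]

After 1 step: [18, 60, 26, 47, 77, 57, 57]


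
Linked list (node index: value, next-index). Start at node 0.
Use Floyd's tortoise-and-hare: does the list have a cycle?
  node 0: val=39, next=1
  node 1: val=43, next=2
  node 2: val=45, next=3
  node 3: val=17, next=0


Floyd's tortoise (slow, +1) and hare (fast, +2):
  init: slow=0, fast=0
  step 1: slow=1, fast=2
  step 2: slow=2, fast=0
  step 3: slow=3, fast=2
  step 4: slow=0, fast=0
  slow == fast at node 0: cycle detected

Cycle: yes


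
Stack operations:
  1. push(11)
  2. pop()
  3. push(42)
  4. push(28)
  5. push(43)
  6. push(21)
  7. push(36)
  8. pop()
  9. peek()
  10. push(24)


push(11) -> [11]
pop()->11, []
push(42) -> [42]
push(28) -> [42, 28]
push(43) -> [42, 28, 43]
push(21) -> [42, 28, 43, 21]
push(36) -> [42, 28, 43, 21, 36]
pop()->36, [42, 28, 43, 21]
peek()->21
push(24) -> [42, 28, 43, 21, 24]

Final stack: [42, 28, 43, 21, 24]


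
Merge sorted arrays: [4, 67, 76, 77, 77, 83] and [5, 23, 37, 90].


Take 4 from A
Take 5 from B
Take 23 from B
Take 37 from B
Take 67 from A
Take 76 from A
Take 77 from A
Take 77 from A
Take 83 from A

Merged: [4, 5, 23, 37, 67, 76, 77, 77, 83, 90]


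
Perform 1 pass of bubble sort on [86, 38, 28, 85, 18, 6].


Initial: [86, 38, 28, 85, 18, 6]
Pass 1: [38, 28, 85, 18, 6, 86] (5 swaps)

After 1 pass: [38, 28, 85, 18, 6, 86]


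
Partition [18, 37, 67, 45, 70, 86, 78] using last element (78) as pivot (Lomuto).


Pivot: 78
  18 <= 78: advance i (no swap)
  37 <= 78: advance i (no swap)
  67 <= 78: advance i (no swap)
  45 <= 78: advance i (no swap)
  70 <= 78: advance i (no swap)
Place pivot at 5: [18, 37, 67, 45, 70, 78, 86]

Partitioned: [18, 37, 67, 45, 70, 78, 86]


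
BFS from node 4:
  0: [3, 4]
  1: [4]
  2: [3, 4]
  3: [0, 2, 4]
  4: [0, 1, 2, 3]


Visit 4, enqueue [0, 1, 2, 3]
Visit 0, enqueue []
Visit 1, enqueue []
Visit 2, enqueue []
Visit 3, enqueue []

BFS order: [4, 0, 1, 2, 3]


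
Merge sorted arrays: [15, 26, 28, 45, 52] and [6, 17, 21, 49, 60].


Take 6 from B
Take 15 from A
Take 17 from B
Take 21 from B
Take 26 from A
Take 28 from A
Take 45 from A
Take 49 from B
Take 52 from A

Merged: [6, 15, 17, 21, 26, 28, 45, 49, 52, 60]


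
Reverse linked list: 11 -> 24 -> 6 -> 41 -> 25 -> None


Step 1: curr=11, set curr.next=prev(None) | reversed so far: 11
Step 2: curr=24, set curr.next=prev(11) | reversed so far: 24 -> 11
Step 3: curr=6, set curr.next=prev(24) | reversed so far: 6 -> 24 -> 11
Step 4: curr=41, set curr.next=prev(6) | reversed so far: 41 -> 6 -> 24 -> 11
Step 5: curr=25, set curr.next=prev(41) | reversed so far: 25 -> 41 -> 6 -> 24 -> 11

25 -> 41 -> 6 -> 24 -> 11 -> None


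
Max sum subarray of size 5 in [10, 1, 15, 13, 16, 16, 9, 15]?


[0:5]: 55
[1:6]: 61
[2:7]: 69
[3:8]: 69

Max: 69 at [2:7]


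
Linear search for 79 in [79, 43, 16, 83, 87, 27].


i=0: 79==79 found!

Found at 0, 1 comps


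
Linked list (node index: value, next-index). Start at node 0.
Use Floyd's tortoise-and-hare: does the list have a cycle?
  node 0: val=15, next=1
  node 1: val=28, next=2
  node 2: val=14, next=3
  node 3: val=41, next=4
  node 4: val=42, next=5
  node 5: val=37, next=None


Floyd's tortoise (slow, +1) and hare (fast, +2):
  init: slow=0, fast=0
  step 1: slow=1, fast=2
  step 2: slow=2, fast=4
  step 3: fast 4->5->None, no cycle

Cycle: no


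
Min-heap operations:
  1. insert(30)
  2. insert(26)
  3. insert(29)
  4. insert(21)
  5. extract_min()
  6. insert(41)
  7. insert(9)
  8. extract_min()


insert(30) -> [30]
insert(26) -> [26, 30]
insert(29) -> [26, 30, 29]
insert(21) -> [21, 26, 29, 30]
extract_min()->21, [26, 30, 29]
insert(41) -> [26, 30, 29, 41]
insert(9) -> [9, 26, 29, 41, 30]
extract_min()->9, [26, 30, 29, 41]

Final heap: [26, 30, 29, 41]


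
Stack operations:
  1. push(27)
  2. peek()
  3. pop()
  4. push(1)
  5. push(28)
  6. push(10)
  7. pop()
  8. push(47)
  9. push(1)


push(27) -> [27]
peek()->27
pop()->27, []
push(1) -> [1]
push(28) -> [1, 28]
push(10) -> [1, 28, 10]
pop()->10, [1, 28]
push(47) -> [1, 28, 47]
push(1) -> [1, 28, 47, 1]

Final stack: [1, 28, 47, 1]


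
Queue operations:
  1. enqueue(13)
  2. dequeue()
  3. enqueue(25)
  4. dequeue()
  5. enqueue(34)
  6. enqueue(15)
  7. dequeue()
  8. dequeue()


enqueue(13) -> [13]
dequeue()->13, []
enqueue(25) -> [25]
dequeue()->25, []
enqueue(34) -> [34]
enqueue(15) -> [34, 15]
dequeue()->34, [15]
dequeue()->15, []

Final queue: []


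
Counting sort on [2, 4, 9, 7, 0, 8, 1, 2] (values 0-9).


Input: [2, 4, 9, 7, 0, 8, 1, 2]
Counts: [1, 1, 2, 0, 1, 0, 0, 1, 1, 1]

Sorted: [0, 1, 2, 2, 4, 7, 8, 9]


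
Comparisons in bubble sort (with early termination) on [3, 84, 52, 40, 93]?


Algorithm: bubble sort (with early termination)
Input: [3, 84, 52, 40, 93]
Sorted: [3, 40, 52, 84, 93]

9


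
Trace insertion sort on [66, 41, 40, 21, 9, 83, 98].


Initial: [66, 41, 40, 21, 9, 83, 98]
Insert 41: [41, 66, 40, 21, 9, 83, 98]
Insert 40: [40, 41, 66, 21, 9, 83, 98]
Insert 21: [21, 40, 41, 66, 9, 83, 98]
Insert 9: [9, 21, 40, 41, 66, 83, 98]
Insert 83: [9, 21, 40, 41, 66, 83, 98]
Insert 98: [9, 21, 40, 41, 66, 83, 98]

Sorted: [9, 21, 40, 41, 66, 83, 98]


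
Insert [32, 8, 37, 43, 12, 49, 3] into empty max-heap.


Insert 32: [32]
Insert 8: [32, 8]
Insert 37: [37, 8, 32]
Insert 43: [43, 37, 32, 8]
Insert 12: [43, 37, 32, 8, 12]
Insert 49: [49, 37, 43, 8, 12, 32]
Insert 3: [49, 37, 43, 8, 12, 32, 3]

Final heap: [49, 37, 43, 8, 12, 32, 3]


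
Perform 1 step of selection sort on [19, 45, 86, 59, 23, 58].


Initial: [19, 45, 86, 59, 23, 58]
Step 1: min=19 at 0
  Swap: [19, 45, 86, 59, 23, 58]

After 1 step: [19, 45, 86, 59, 23, 58]


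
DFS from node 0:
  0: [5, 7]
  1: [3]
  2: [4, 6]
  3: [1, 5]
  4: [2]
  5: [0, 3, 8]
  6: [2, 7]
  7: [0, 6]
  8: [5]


Visit 0, push [7, 5]
Visit 5, push [8, 3]
Visit 3, push [1]
Visit 1, push []
Visit 8, push []
Visit 7, push [6]
Visit 6, push [2]
Visit 2, push [4]
Visit 4, push []

DFS order: [0, 5, 3, 1, 8, 7, 6, 2, 4]


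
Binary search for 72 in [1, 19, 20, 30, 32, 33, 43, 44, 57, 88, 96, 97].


Step 1: lo=0, hi=11, mid=5, val=33
Step 2: lo=6, hi=11, mid=8, val=57
Step 3: lo=9, hi=11, mid=10, val=96
Step 4: lo=9, hi=9, mid=9, val=88

Not found


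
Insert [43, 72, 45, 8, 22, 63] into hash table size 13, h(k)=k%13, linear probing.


Insert 43: h=4 -> slot 4
Insert 72: h=7 -> slot 7
Insert 45: h=6 -> slot 6
Insert 8: h=8 -> slot 8
Insert 22: h=9 -> slot 9
Insert 63: h=11 -> slot 11

Table: [None, None, None, None, 43, None, 45, 72, 8, 22, None, 63, None]


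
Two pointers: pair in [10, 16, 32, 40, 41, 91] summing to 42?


lo=0(10)+hi=5(91)=101
lo=0(10)+hi=4(41)=51
lo=0(10)+hi=3(40)=50
lo=0(10)+hi=2(32)=42

Yes: 10+32=42


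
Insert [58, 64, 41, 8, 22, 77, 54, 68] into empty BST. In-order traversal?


Insert 58: root
Insert 64: R from 58
Insert 41: L from 58
Insert 8: L from 58 -> L from 41
Insert 22: L from 58 -> L from 41 -> R from 8
Insert 77: R from 58 -> R from 64
Insert 54: L from 58 -> R from 41
Insert 68: R from 58 -> R from 64 -> L from 77

In-order: [8, 22, 41, 54, 58, 64, 68, 77]


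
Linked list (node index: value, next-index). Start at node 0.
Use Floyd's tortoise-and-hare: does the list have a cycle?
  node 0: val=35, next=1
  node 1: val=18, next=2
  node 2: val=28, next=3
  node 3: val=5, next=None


Floyd's tortoise (slow, +1) and hare (fast, +2):
  init: slow=0, fast=0
  step 1: slow=1, fast=2
  step 2: fast 2->3->None, no cycle

Cycle: no


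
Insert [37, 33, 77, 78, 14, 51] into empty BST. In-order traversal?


Insert 37: root
Insert 33: L from 37
Insert 77: R from 37
Insert 78: R from 37 -> R from 77
Insert 14: L from 37 -> L from 33
Insert 51: R from 37 -> L from 77

In-order: [14, 33, 37, 51, 77, 78]


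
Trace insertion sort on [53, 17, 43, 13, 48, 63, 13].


Initial: [53, 17, 43, 13, 48, 63, 13]
Insert 17: [17, 53, 43, 13, 48, 63, 13]
Insert 43: [17, 43, 53, 13, 48, 63, 13]
Insert 13: [13, 17, 43, 53, 48, 63, 13]
Insert 48: [13, 17, 43, 48, 53, 63, 13]
Insert 63: [13, 17, 43, 48, 53, 63, 13]
Insert 13: [13, 13, 17, 43, 48, 53, 63]

Sorted: [13, 13, 17, 43, 48, 53, 63]


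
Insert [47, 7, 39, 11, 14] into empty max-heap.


Insert 47: [47]
Insert 7: [47, 7]
Insert 39: [47, 7, 39]
Insert 11: [47, 11, 39, 7]
Insert 14: [47, 14, 39, 7, 11]

Final heap: [47, 14, 39, 7, 11]


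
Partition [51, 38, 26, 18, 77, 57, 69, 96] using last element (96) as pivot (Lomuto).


Pivot: 96
  51 <= 96: advance i (no swap)
  38 <= 96: advance i (no swap)
  26 <= 96: advance i (no swap)
  18 <= 96: advance i (no swap)
  77 <= 96: advance i (no swap)
  57 <= 96: advance i (no swap)
  69 <= 96: advance i (no swap)
Place pivot at 7: [51, 38, 26, 18, 77, 57, 69, 96]

Partitioned: [51, 38, 26, 18, 77, 57, 69, 96]


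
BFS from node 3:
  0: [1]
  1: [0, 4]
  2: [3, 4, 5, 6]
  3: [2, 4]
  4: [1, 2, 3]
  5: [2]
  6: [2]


Visit 3, enqueue [2, 4]
Visit 2, enqueue [5, 6]
Visit 4, enqueue [1]
Visit 5, enqueue []
Visit 6, enqueue []
Visit 1, enqueue [0]
Visit 0, enqueue []

BFS order: [3, 2, 4, 5, 6, 1, 0]


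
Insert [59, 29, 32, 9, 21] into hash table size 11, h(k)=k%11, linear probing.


Insert 59: h=4 -> slot 4
Insert 29: h=7 -> slot 7
Insert 32: h=10 -> slot 10
Insert 9: h=9 -> slot 9
Insert 21: h=10, 1 probes -> slot 0

Table: [21, None, None, None, 59, None, None, 29, None, 9, 32]


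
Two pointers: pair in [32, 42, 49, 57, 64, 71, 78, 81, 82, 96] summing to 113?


lo=0(32)+hi=9(96)=128
lo=0(32)+hi=8(82)=114
lo=0(32)+hi=7(81)=113

Yes: 32+81=113


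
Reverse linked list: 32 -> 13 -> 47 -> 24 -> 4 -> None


Step 1: curr=32, set curr.next=prev(None) | reversed so far: 32
Step 2: curr=13, set curr.next=prev(32) | reversed so far: 13 -> 32
Step 3: curr=47, set curr.next=prev(13) | reversed so far: 47 -> 13 -> 32
Step 4: curr=24, set curr.next=prev(47) | reversed so far: 24 -> 47 -> 13 -> 32
Step 5: curr=4, set curr.next=prev(24) | reversed so far: 4 -> 24 -> 47 -> 13 -> 32

4 -> 24 -> 47 -> 13 -> 32 -> None


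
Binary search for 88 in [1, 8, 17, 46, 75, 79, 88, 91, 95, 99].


Step 1: lo=0, hi=9, mid=4, val=75
Step 2: lo=5, hi=9, mid=7, val=91
Step 3: lo=5, hi=6, mid=5, val=79
Step 4: lo=6, hi=6, mid=6, val=88

Found at index 6


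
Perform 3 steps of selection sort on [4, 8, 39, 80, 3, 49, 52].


Initial: [4, 8, 39, 80, 3, 49, 52]
Step 1: min=3 at 4
  Swap: [3, 8, 39, 80, 4, 49, 52]
Step 2: min=4 at 4
  Swap: [3, 4, 39, 80, 8, 49, 52]
Step 3: min=8 at 4
  Swap: [3, 4, 8, 80, 39, 49, 52]

After 3 steps: [3, 4, 8, 80, 39, 49, 52]


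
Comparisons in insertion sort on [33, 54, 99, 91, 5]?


Algorithm: insertion sort
Input: [33, 54, 99, 91, 5]
Sorted: [5, 33, 54, 91, 99]

8


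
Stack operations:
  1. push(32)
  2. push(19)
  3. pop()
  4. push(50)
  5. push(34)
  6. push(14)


push(32) -> [32]
push(19) -> [32, 19]
pop()->19, [32]
push(50) -> [32, 50]
push(34) -> [32, 50, 34]
push(14) -> [32, 50, 34, 14]

Final stack: [32, 50, 34, 14]


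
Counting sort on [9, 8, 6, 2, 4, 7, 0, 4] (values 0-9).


Input: [9, 8, 6, 2, 4, 7, 0, 4]
Counts: [1, 0, 1, 0, 2, 0, 1, 1, 1, 1]

Sorted: [0, 2, 4, 4, 6, 7, 8, 9]
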